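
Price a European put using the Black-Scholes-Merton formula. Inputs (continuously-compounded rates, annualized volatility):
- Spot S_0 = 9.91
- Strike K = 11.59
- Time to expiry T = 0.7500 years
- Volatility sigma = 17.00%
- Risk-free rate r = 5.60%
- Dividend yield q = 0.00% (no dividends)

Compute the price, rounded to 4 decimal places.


Answer: Price = 1.3959

Derivation:
d1 = (ln(S/K) + (r - q + 0.5*sigma^2) * T) / (sigma * sqrt(T)) = -0.70478036
d2 = d1 - sigma * sqrt(T) = -0.85200468
exp(-rT) = 0.95886978; exp(-qT) = 1.00000000
P = K * exp(-rT) * N(-d2) - S_0 * exp(-qT) * N(-d1)
N(-d1) = 0.75952654; N(-d2) = 0.80289425
P = 11.5900 * 0.95886978 * 0.80289425 - 9.9100 * 1.00000000 * 0.75952654 = 1.3959


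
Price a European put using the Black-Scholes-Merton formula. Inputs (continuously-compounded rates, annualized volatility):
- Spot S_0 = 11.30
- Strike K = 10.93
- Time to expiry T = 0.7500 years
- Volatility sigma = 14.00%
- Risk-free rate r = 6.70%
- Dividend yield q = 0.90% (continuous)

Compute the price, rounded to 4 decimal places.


Answer: Price = 0.2089

Derivation:
d1 = (ln(S/K) + (r - q + 0.5*sigma^2) * T) / (sigma * sqrt(T)) = 0.69398676
d2 = d1 - sigma * sqrt(T) = 0.57274321
exp(-rT) = 0.95099165; exp(-qT) = 0.99327273
P = K * exp(-rT) * N(-d2) - S_0 * exp(-qT) * N(-d1)
N(-d1) = 0.24384525; N(-d2) = 0.28340929
P = 10.9300 * 0.95099165 * 0.28340929 - 11.3000 * 0.99327273 * 0.24384525 = 0.2089


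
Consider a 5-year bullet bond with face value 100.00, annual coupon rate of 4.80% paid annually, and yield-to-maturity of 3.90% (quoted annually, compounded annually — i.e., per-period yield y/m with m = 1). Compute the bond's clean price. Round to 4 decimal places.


Coupon per period c = face * coupon_rate / m = 4.800000
Periods per year m = 1; per-period yield y/m = 0.039000
Number of cashflows N = 5
Cashflows (t years, CF_t, discount factor 1/(1+y/m)^(m*t), PV):
  t = 1.0000: CF_t = 4.800000, DF = 0.962464, PV = 4.619827
  t = 2.0000: CF_t = 4.800000, DF = 0.926337, PV = 4.446417
  t = 3.0000: CF_t = 4.800000, DF = 0.891566, PV = 4.279515
  t = 4.0000: CF_t = 4.800000, DF = 0.858100, PV = 4.118879
  t = 5.0000: CF_t = 104.800000, DF = 0.825890, PV = 86.553283
Price P = sum_t PV_t = 104.017921

Answer: Price = 104.0179


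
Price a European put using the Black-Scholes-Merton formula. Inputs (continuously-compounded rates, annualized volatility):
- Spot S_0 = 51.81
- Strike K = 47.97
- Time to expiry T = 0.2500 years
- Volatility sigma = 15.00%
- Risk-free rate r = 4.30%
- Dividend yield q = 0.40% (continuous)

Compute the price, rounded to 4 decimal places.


Answer: Price = 0.2276

Derivation:
d1 = (ln(S/K) + (r - q + 0.5*sigma^2) * T) / (sigma * sqrt(T)) = 1.19426487
d2 = d1 - sigma * sqrt(T) = 1.11926487
exp(-rT) = 0.98930757; exp(-qT) = 0.99900050
P = K * exp(-rT) * N(-d2) - S_0 * exp(-qT) * N(-d1)
N(-d1) = 0.11618719; N(-d2) = 0.13151358
P = 47.9700 * 0.98930757 * 0.13151358 - 51.8100 * 0.99900050 * 0.11618719 = 0.2276


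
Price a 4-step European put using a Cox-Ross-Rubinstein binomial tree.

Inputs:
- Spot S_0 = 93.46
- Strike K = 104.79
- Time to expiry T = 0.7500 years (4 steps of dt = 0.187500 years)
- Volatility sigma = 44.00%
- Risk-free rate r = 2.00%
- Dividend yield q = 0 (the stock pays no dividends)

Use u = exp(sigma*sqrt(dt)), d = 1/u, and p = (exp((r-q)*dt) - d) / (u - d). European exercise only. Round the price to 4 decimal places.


dt = T/N = 0.187500
u = exp(sigma*sqrt(dt)) = 1.209885; d = 1/u = 0.826525
p = (exp((r-q)*dt) - d) / (u - d) = 0.462312
Discount per step: exp(-r*dt) = 0.996257
Stock lattice S(k, i) with i counting down-moves:
  k=0: S(0,0) = 93.4600
  k=1: S(1,0) = 113.0759; S(1,1) = 77.2470
  k=2: S(2,0) = 136.8089; S(2,1) = 93.4600; S(2,2) = 63.8465
  k=3: S(3,0) = 165.5230; S(3,1) = 113.0759; S(3,2) = 77.2470; S(3,3) = 52.7707
  k=4: S(4,0) = 200.2639; S(4,1) = 136.8089; S(4,2) = 93.4600; S(4,3) = 63.8465; S(4,4) = 43.6163
Terminal payoffs V(N, i) = max(K - S_T, 0):
  V(4,0) = 0.000000; V(4,1) = 0.000000; V(4,2) = 11.330000; V(4,3) = 40.943462; V(4,4) = 61.173689
Backward induction: V(k, i) = exp(-r*dt) * [p * V(k+1, i) + (1-p) * V(k+1, i+1)].
  V(3,0) = exp(-r*dt) * [p*0.000000 + (1-p)*0.000000] = 0.000000
  V(3,1) = exp(-r*dt) * [p*0.000000 + (1-p)*11.330000] = 6.069198
  V(3,2) = exp(-r*dt) * [p*11.330000 + (1-p)*40.943462] = 27.150784
  V(3,3) = exp(-r*dt) * [p*40.943462 + (1-p)*61.173689] = 51.627039
  V(2,0) = exp(-r*dt) * [p*0.000000 + (1-p)*6.069198] = 3.251118
  V(2,1) = exp(-r*dt) * [p*6.069198 + (1-p)*27.150784] = 17.339360
  V(2,2) = exp(-r*dt) * [p*27.150784 + (1-p)*51.627039] = 40.160477
  V(1,0) = exp(-r*dt) * [p*3.251118 + (1-p)*17.339360] = 10.785668
  V(1,1) = exp(-r*dt) * [p*17.339360 + (1-p)*40.160477] = 29.499161
  V(0,0) = exp(-r*dt) * [p*10.785668 + (1-p)*29.499161] = 20.769648

Answer: Price = V(0,0) = 20.7696


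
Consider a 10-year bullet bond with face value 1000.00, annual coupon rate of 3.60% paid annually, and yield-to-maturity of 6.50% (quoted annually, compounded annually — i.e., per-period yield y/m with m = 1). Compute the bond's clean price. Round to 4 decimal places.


Coupon per period c = face * coupon_rate / m = 36.000000
Periods per year m = 1; per-period yield y/m = 0.065000
Number of cashflows N = 10
Cashflows (t years, CF_t, discount factor 1/(1+y/m)^(m*t), PV):
  t = 1.0000: CF_t = 36.000000, DF = 0.938967, PV = 33.802817
  t = 2.0000: CF_t = 36.000000, DF = 0.881659, PV = 31.739734
  t = 3.0000: CF_t = 36.000000, DF = 0.827849, PV = 29.802567
  t = 4.0000: CF_t = 36.000000, DF = 0.777323, PV = 27.983631
  t = 5.0000: CF_t = 36.000000, DF = 0.729881, PV = 26.275710
  t = 6.0000: CF_t = 36.000000, DF = 0.685334, PV = 24.672028
  t = 7.0000: CF_t = 36.000000, DF = 0.643506, PV = 23.166224
  t = 8.0000: CF_t = 36.000000, DF = 0.604231, PV = 21.752323
  t = 9.0000: CF_t = 36.000000, DF = 0.567353, PV = 20.424716
  t = 10.0000: CF_t = 1036.000000, DF = 0.532726, PV = 551.904173
Price P = sum_t PV_t = 791.523924

Answer: Price = 791.5239


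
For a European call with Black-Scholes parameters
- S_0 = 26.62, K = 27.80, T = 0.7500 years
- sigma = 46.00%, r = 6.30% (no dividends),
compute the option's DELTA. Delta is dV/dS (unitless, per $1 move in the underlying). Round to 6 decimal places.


Answer: Delta = 0.582744

Derivation:
d1 = 0.2089174388; d2 = -0.1894542470
phi(d1) = 0.3903303757; exp(-qT) = 1.0000000000; exp(-rT) = 0.9538489056
N(d1) = 0.5827436548
Delta = exp(-qT) * N(d1) = 1.0000000000 * 0.5827436548 = 0.582744


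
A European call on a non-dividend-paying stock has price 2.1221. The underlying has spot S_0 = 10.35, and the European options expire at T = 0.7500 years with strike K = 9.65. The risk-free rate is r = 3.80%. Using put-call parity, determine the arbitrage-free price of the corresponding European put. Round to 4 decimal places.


Put-call parity: C - P = S_0 * exp(-qT) - K * exp(-rT).
S_0 * exp(-qT) = 10.3500 * 1.00000000 = 10.35000000
K * exp(-rT) = 9.6500 * 0.97190229 = 9.37885714
P = C - S*exp(-qT) + K*exp(-rT)
P = 2.1221 - 10.35000000 + 9.37885714 = 1.1510

Answer: Put price = 1.1510


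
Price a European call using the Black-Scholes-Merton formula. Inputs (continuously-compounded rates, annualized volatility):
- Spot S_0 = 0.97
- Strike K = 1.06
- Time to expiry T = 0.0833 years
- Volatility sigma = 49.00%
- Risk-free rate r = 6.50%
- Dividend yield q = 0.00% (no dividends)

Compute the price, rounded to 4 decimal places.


d1 = (ln(S/K) + (r - q + 0.5*sigma^2) * T) / (sigma * sqrt(T)) = -0.51840010
d2 = d1 - sigma * sqrt(T) = -0.65982263
exp(-rT) = 0.99460013; exp(-qT) = 1.00000000
C = S_0 * exp(-qT) * N(d1) - K * exp(-rT) * N(d2)
N(d1) = 0.30208957; N(d2) = 0.25468383
C = 0.9700 * 1.00000000 * 0.30208957 - 1.0600 * 0.99460013 * 0.25468383 = 0.0245

Answer: Price = 0.0245


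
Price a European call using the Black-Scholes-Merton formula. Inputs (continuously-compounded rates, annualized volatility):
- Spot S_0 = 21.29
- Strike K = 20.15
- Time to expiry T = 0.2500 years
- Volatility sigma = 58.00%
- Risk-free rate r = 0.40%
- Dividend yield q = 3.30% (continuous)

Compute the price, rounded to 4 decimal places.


d1 = (ln(S/K) + (r - q + 0.5*sigma^2) * T) / (sigma * sqrt(T)) = 0.30976962
d2 = d1 - sigma * sqrt(T) = 0.01976962
exp(-rT) = 0.99900050; exp(-qT) = 0.99178394
C = S_0 * exp(-qT) * N(d1) - K * exp(-rT) * N(d2)
N(d1) = 0.62163192; N(d2) = 0.50788642
C = 21.2900 * 0.99178394 * 0.62163192 - 20.1500 * 0.99900050 * 0.50788642 = 2.9021

Answer: Price = 2.9021


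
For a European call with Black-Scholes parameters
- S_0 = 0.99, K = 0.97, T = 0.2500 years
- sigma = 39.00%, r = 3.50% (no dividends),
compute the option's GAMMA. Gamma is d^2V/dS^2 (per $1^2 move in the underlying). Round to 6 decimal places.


d1 = 0.2470326750; d2 = 0.0520326750
phi(d1) = 0.3869533621; exp(-qT) = 1.0000000000; exp(-rT) = 0.9912881698
Gamma = exp(-qT) * phi(d1) / (S * sigma * sqrt(T)) = 1.0000000000 * 0.3869533621 / (0.9900 * 0.3900 * 0.5000000000) = 2.004420

Answer: Gamma = 2.004420


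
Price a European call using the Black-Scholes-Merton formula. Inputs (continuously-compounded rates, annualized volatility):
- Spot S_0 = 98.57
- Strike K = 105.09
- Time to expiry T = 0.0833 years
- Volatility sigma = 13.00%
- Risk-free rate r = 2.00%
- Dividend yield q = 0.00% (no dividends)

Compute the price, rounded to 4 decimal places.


Answer: Price = 0.0764

Derivation:
d1 = (ln(S/K) + (r - q + 0.5*sigma^2) * T) / (sigma * sqrt(T)) = -1.64391940
d2 = d1 - sigma * sqrt(T) = -1.68143966
exp(-rT) = 0.99833539; exp(-qT) = 1.00000000
C = S_0 * exp(-qT) * N(d1) - K * exp(-rT) * N(d2)
N(d1) = 0.05009643; N(d2) = 0.04633877
C = 98.5700 * 1.00000000 * 0.05009643 - 105.0900 * 0.99833539 * 0.04633877 = 0.0764


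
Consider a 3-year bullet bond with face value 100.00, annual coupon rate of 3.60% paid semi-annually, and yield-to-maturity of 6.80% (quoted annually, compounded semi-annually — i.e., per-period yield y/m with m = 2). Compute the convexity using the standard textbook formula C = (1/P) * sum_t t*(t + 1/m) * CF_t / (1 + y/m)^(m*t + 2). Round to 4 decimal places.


Coupon per period c = face * coupon_rate / m = 1.800000
Periods per year m = 2; per-period yield y/m = 0.034000
Number of cashflows N = 6
Cashflows (t years, CF_t, discount factor 1/(1+y/m)^(m*t), PV):
  t = 0.5000: CF_t = 1.800000, DF = 0.967118, PV = 1.740812
  t = 1.0000: CF_t = 1.800000, DF = 0.935317, PV = 1.683571
  t = 1.5000: CF_t = 1.800000, DF = 0.904562, PV = 1.628212
  t = 2.0000: CF_t = 1.800000, DF = 0.874818, PV = 1.574673
  t = 2.5000: CF_t = 1.800000, DF = 0.846052, PV = 1.522894
  t = 3.0000: CF_t = 101.800000, DF = 0.818233, PV = 83.296077
Price P = sum_t PV_t = 91.446239
Convexity numerator sum_t t*(t + 1/m) * CF_t / (1+y/m)^(m*t + 2):
  t = 0.5000: term = 0.814106
  t = 1.0000: term = 2.362009
  t = 1.5000: term = 4.568683
  t = 2.0000: term = 7.364093
  t = 2.5000: term = 10.682921
  t = 3.0000: term = 818.036660
Convexity = (1/P) * sum = 843.828473 / 91.446239 = 9.227591

Answer: Convexity = 9.2276


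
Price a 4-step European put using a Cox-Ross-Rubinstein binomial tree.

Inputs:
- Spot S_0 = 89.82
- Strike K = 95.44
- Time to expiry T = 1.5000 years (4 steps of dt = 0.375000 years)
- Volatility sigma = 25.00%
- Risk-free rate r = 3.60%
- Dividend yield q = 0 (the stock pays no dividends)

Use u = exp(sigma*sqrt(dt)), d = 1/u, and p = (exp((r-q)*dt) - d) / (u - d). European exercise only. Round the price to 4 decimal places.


Answer: Price = V(0,0) = 11.4089

Derivation:
dt = T/N = 0.375000
u = exp(sigma*sqrt(dt)) = 1.165433; d = 1/u = 0.858050
p = (exp((r-q)*dt) - d) / (u - d) = 0.506018
Discount per step: exp(-r*dt) = 0.986591
Stock lattice S(k, i) with i counting down-moves:
  k=0: S(0,0) = 89.8200
  k=1: S(1,0) = 104.6792; S(1,1) = 77.0700
  k=2: S(2,0) = 121.9967; S(2,1) = 89.8200; S(2,2) = 66.1299
  k=3: S(3,0) = 142.1790; S(3,1) = 104.6792; S(3,2) = 77.0700; S(3,3) = 56.7428
  k=4: S(4,0) = 165.7002; S(4,1) = 121.9967; S(4,2) = 89.8200; S(4,3) = 66.1299; S(4,4) = 48.6881
Terminal payoffs V(N, i) = max(K - S_T, 0):
  V(4,0) = 0.000000; V(4,1) = 0.000000; V(4,2) = 5.620000; V(4,3) = 29.310070; V(4,4) = 46.751872
Backward induction: V(k, i) = exp(-r*dt) * [p * V(k+1, i) + (1-p) * V(k+1, i+1)].
  V(3,0) = exp(-r*dt) * [p*0.000000 + (1-p)*0.000000] = 0.000000
  V(3,1) = exp(-r*dt) * [p*0.000000 + (1-p)*5.620000] = 2.738951
  V(3,2) = exp(-r*dt) * [p*5.620000 + (1-p)*29.310070] = 17.090183
  V(3,3) = exp(-r*dt) * [p*29.310070 + (1-p)*46.751872] = 37.417443
  V(2,0) = exp(-r*dt) * [p*0.000000 + (1-p)*2.738951] = 1.334850
  V(2,1) = exp(-r*dt) * [p*2.738951 + (1-p)*17.090183] = 9.696410
  V(2,2) = exp(-r*dt) * [p*17.090183 + (1-p)*37.417443] = 26.767666
  V(1,0) = exp(-r*dt) * [p*1.334850 + (1-p)*9.696410] = 5.392023
  V(1,1) = exp(-r*dt) * [p*9.696410 + (1-p)*26.767666] = 17.886200
  V(0,0) = exp(-r*dt) * [p*5.392023 + (1-p)*17.886200] = 11.408856


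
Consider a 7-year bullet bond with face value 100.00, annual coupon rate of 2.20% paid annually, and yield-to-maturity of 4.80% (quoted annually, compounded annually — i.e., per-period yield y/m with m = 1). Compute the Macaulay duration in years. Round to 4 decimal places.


Coupon per period c = face * coupon_rate / m = 2.200000
Periods per year m = 1; per-period yield y/m = 0.048000
Number of cashflows N = 7
Cashflows (t years, CF_t, discount factor 1/(1+y/m)^(m*t), PV):
  t = 1.0000: CF_t = 2.200000, DF = 0.954198, PV = 2.099237
  t = 2.0000: CF_t = 2.200000, DF = 0.910495, PV = 2.003088
  t = 3.0000: CF_t = 2.200000, DF = 0.868793, PV = 1.911344
  t = 4.0000: CF_t = 2.200000, DF = 0.829001, PV = 1.823801
  t = 5.0000: CF_t = 2.200000, DF = 0.791031, PV = 1.740269
  t = 6.0000: CF_t = 2.200000, DF = 0.754801, PV = 1.660562
  t = 7.0000: CF_t = 102.200000, DF = 0.720230, PV = 73.607475
Price P = sum_t PV_t = 84.845775
Macaulay numerator sum_t t * PV_t:
  t * PV_t at t = 1.0000: 2.099237
  t * PV_t at t = 2.0000: 4.006177
  t * PV_t at t = 3.0000: 5.734032
  t * PV_t at t = 4.0000: 7.295206
  t * PV_t at t = 5.0000: 8.701343
  t * PV_t at t = 6.0000: 9.963369
  t * PV_t at t = 7.0000: 515.252322
Macaulay duration D = (sum_t t * PV_t) / P = 553.051685 / 84.845775 = 6.518317

Answer: Macaulay duration = 6.5183 years


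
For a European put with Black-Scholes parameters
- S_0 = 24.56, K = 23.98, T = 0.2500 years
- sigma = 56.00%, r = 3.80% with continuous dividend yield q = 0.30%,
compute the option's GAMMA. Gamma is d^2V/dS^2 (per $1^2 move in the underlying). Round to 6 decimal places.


d1 = 0.2566034060; d2 = -0.0233965940
phi(d1) = 0.3860218954; exp(-qT) = 0.9992502812; exp(-rT) = 0.9905449824
Gamma = exp(-qT) * phi(d1) / (S * sigma * sqrt(T)) = 0.9992502812 * 0.3860218954 / (24.5600 * 0.5600 * 0.5000000000) = 0.056092

Answer: Gamma = 0.056092


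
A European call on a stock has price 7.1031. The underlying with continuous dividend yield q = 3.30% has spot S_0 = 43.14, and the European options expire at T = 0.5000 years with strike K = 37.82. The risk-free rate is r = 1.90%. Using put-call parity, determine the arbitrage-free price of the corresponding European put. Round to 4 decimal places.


Answer: Put price = 2.1315

Derivation:
Put-call parity: C - P = S_0 * exp(-qT) - K * exp(-rT).
S_0 * exp(-qT) = 43.1400 * 0.98363538 = 42.43403027
K * exp(-rT) = 37.8200 * 0.99054498 = 37.46241124
P = C - S*exp(-qT) + K*exp(-rT)
P = 7.1031 - 42.43403027 + 37.46241124 = 2.1315


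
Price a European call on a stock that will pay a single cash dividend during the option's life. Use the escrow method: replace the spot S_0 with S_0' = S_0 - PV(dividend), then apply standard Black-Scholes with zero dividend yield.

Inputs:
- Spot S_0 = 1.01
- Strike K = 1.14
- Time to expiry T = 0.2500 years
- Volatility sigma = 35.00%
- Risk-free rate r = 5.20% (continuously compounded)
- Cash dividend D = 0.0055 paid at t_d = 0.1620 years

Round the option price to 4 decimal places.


Answer: Price = 0.0289

Derivation:
PV(D) = D * exp(-r * t_d) = 0.0055 * 0.99161138 = 0.00545386
S_0' = S_0 - PV(D) = 1.0100 - 0.00545386 = 1.00454614
d1 = (ln(S_0'/K) + (r + sigma^2/2)*T) / (sigma*sqrt(T)) = -0.56102816
d2 = d1 - sigma*sqrt(T) = -0.73602816
exp(-rT) = 0.98708414
N(d1) = 0.28738917; N(d2) = 0.23085678
C = S_0' * N(d1) - K * exp(-rT) * N(d2) = 1.00454614 * 0.28738917 - 1.1400 * 0.98708414 * 0.23085678 = 0.0289


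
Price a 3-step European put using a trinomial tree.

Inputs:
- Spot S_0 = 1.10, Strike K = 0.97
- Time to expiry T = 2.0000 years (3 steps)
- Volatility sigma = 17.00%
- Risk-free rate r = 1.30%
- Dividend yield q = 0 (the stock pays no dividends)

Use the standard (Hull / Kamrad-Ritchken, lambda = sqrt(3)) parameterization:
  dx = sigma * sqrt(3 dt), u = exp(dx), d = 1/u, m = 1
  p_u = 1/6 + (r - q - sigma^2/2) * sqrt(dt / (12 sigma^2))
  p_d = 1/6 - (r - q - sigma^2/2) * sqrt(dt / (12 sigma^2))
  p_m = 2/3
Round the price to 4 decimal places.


dt = T/N = 0.666667; dx = sigma*sqrt(3*dt) = 0.240416
u = exp(dx) = 1.271778; d = 1/u = 0.786300
p_u = 0.164656, p_m = 0.666667, p_d = 0.168677
Discount per step: exp(-r*dt) = 0.991371
Stock lattice S(k, j) with j the centered position index:
  k=0: S(0,+0) = 1.1000
  k=1: S(1,-1) = 0.8649; S(1,+0) = 1.1000; S(1,+1) = 1.3990
  k=2: S(2,-2) = 0.6801; S(2,-1) = 0.8649; S(2,+0) = 1.1000; S(2,+1) = 1.3990; S(2,+2) = 1.7792
  k=3: S(3,-3) = 0.5348; S(3,-2) = 0.6801; S(3,-1) = 0.8649; S(3,+0) = 1.1000; S(3,+1) = 1.3990; S(3,+2) = 1.7792; S(3,+3) = 2.2627
Terminal payoffs V(N, j) = max(K - S_T, 0):
  V(3,-3) = 0.435241; V(3,-2) = 0.289905; V(3,-1) = 0.105070; V(3,+0) = 0.000000; V(3,+1) = 0.000000; V(3,+2) = 0.000000; V(3,+3) = 0.000000
Backward induction: V(k, j) = exp(-r*dt) * [p_u * V(k+1, j+1) + p_m * V(k+1, j) + p_d * V(k+1, j-1)]
  V(2,-2) = exp(-r*dt) * [p_u*0.105070 + p_m*0.289905 + p_d*0.435241] = 0.281535
  V(2,-1) = exp(-r*dt) * [p_u*0.000000 + p_m*0.105070 + p_d*0.289905] = 0.117920
  V(2,+0) = exp(-r*dt) * [p_u*0.000000 + p_m*0.000000 + p_d*0.105070] = 0.017570
  V(2,+1) = exp(-r*dt) * [p_u*0.000000 + p_m*0.000000 + p_d*0.000000] = 0.000000
  V(2,+2) = exp(-r*dt) * [p_u*0.000000 + p_m*0.000000 + p_d*0.000000] = 0.000000
  V(1,-1) = exp(-r*dt) * [p_u*0.017570 + p_m*0.117920 + p_d*0.281535] = 0.127882
  V(1,+0) = exp(-r*dt) * [p_u*0.000000 + p_m*0.017570 + p_d*0.117920] = 0.031331
  V(1,+1) = exp(-r*dt) * [p_u*0.000000 + p_m*0.000000 + p_d*0.017570] = 0.002938
  V(0,+0) = exp(-r*dt) * [p_u*0.002938 + p_m*0.031331 + p_d*0.127882] = 0.042571

Answer: Price = V(0,0) = 0.0426


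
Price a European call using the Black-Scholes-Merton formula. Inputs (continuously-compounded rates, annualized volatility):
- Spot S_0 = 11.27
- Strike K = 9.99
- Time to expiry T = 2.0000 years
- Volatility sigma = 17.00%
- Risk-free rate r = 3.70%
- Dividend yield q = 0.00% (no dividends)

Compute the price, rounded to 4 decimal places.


Answer: Price = 2.2820

Derivation:
d1 = (ln(S/K) + (r - q + 0.5*sigma^2) * T) / (sigma * sqrt(T)) = 0.92946997
d2 = d1 - sigma * sqrt(T) = 0.68905366
exp(-rT) = 0.92867169; exp(-qT) = 1.00000000
C = S_0 * exp(-qT) * N(d1) - K * exp(-rT) * N(d2)
N(d1) = 0.82367721; N(d2) = 0.75460525
C = 11.2700 * 1.00000000 * 0.82367721 - 9.9900 * 0.92867169 * 0.75460525 = 2.2820


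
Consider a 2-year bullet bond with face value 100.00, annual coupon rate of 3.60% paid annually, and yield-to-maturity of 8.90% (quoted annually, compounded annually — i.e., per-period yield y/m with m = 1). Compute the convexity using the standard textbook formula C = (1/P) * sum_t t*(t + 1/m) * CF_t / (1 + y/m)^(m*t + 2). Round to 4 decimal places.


Coupon per period c = face * coupon_rate / m = 3.600000
Periods per year m = 1; per-period yield y/m = 0.089000
Number of cashflows N = 2
Cashflows (t years, CF_t, discount factor 1/(1+y/m)^(m*t), PV):
  t = 1.0000: CF_t = 3.600000, DF = 0.918274, PV = 3.305785
  t = 2.0000: CF_t = 103.600000, DF = 0.843226, PV = 87.358264
Price P = sum_t PV_t = 90.664049
Convexity numerator sum_t t*(t + 1/m) * CF_t / (1+y/m)^(m*t + 2):
  t = 1.0000: term = 5.575051
  t = 2.0000: term = 441.976814
Convexity = (1/P) * sum = 447.551865 / 90.664049 = 4.936376

Answer: Convexity = 4.9364


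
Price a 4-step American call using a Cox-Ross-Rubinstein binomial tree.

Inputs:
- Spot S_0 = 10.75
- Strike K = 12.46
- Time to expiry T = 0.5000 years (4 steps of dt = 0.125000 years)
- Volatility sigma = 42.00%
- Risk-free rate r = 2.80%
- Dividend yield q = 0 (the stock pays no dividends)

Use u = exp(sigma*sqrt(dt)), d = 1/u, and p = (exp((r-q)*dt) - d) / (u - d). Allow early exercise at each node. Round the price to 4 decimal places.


dt = T/N = 0.125000
u = exp(sigma*sqrt(dt)) = 1.160084; d = 1/u = 0.862007
p = (exp((r-q)*dt) - d) / (u - d) = 0.474707
Discount per step: exp(-r*dt) = 0.996506
Stock lattice S(k, i) with i counting down-moves:
  k=0: S(0,0) = 10.7500
  k=1: S(1,0) = 12.4709; S(1,1) = 9.2666
  k=2: S(2,0) = 14.4673; S(2,1) = 10.7500; S(2,2) = 7.9878
  k=3: S(3,0) = 16.7833; S(3,1) = 12.4709; S(3,2) = 9.2666; S(3,3) = 6.8856
  k=4: S(4,0) = 19.4700; S(4,1) = 14.4673; S(4,2) = 10.7500; S(4,3) = 7.9878; S(4,4) = 5.9354
Terminal payoffs V(N, i) = max(S_T - K, 0):
  V(4,0) = 7.010012; V(4,1) = 2.007295; V(4,2) = 0.000000; V(4,3) = 0.000000; V(4,4) = 0.000000
Backward induction: V(k, i) = exp(-r*dt) * [p * V(k+1, i) + (1-p) * V(k+1, i+1)]; then take max(V_cont, immediate exercise) for American.
  V(3,0) = exp(-r*dt) * [p*7.010012 + (1-p)*2.007295] = 4.366812; exercise = 4.323278; V(3,0) = max -> 4.366812
  V(3,1) = exp(-r*dt) * [p*2.007295 + (1-p)*0.000000] = 0.949549; exercise = 0.010903; V(3,1) = max -> 0.949549
  V(3,2) = exp(-r*dt) * [p*0.000000 + (1-p)*0.000000] = 0.000000; exercise = 0.000000; V(3,2) = max -> 0.000000
  V(3,3) = exp(-r*dt) * [p*0.000000 + (1-p)*0.000000] = 0.000000; exercise = 0.000000; V(3,3) = max -> 0.000000
  V(2,0) = exp(-r*dt) * [p*4.366812 + (1-p)*0.949549] = 2.562764; exercise = 2.007295; V(2,0) = max -> 2.562764
  V(2,1) = exp(-r*dt) * [p*0.949549 + (1-p)*0.000000] = 0.449183; exercise = 0.000000; V(2,1) = max -> 0.449183
  V(2,2) = exp(-r*dt) * [p*0.000000 + (1-p)*0.000000] = 0.000000; exercise = 0.000000; V(2,2) = max -> 0.000000
  V(1,0) = exp(-r*dt) * [p*2.562764 + (1-p)*0.449183] = 1.447440; exercise = 0.010903; V(1,0) = max -> 1.447440
  V(1,1) = exp(-r*dt) * [p*0.449183 + (1-p)*0.000000] = 0.212485; exercise = 0.000000; V(1,1) = max -> 0.212485
  V(0,0) = exp(-r*dt) * [p*1.447440 + (1-p)*0.212485] = 0.795937; exercise = 0.000000; V(0,0) = max -> 0.795937

Answer: Price = V(0,0) = 0.7959


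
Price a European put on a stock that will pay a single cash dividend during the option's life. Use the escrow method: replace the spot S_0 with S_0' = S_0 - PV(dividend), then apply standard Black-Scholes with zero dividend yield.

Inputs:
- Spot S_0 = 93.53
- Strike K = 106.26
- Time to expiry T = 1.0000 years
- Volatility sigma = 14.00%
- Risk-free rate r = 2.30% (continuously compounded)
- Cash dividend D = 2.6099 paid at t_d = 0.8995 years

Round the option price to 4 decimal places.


PV(D) = D * exp(-r * t_d) = 2.6099 * 0.97952404 = 2.55645979
S_0' = S_0 - PV(D) = 93.5300 - 2.55645979 = 90.97354021
d1 = (ln(S_0'/K) + (r + sigma^2/2)*T) / (sigma*sqrt(T)) = -0.87514445
d2 = d1 - sigma*sqrt(T) = -1.01514445
exp(-rT) = 0.97726248
N(-d1) = 0.80925234; N(-d2) = 0.84498151
P = K * exp(-rT) * N(-d2) - S_0' * N(-d1) = 106.2600 * 0.97726248 * 0.84498151 - 90.97354021 * 0.80925234 = 14.1256

Answer: Price = 14.1256


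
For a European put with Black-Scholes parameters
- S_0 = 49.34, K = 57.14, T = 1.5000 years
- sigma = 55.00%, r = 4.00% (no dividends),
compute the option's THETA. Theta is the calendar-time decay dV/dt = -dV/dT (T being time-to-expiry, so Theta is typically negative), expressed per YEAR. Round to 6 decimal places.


d1 = 0.2079924304; d2 = -0.4656172489
phi(d1) = 0.3904056474; exp(-qT) = 1.0000000000; exp(-rT) = 0.9417645336
Theta = -S*exp(-qT)*phi(d1)*sigma/(2*sqrt(T)) + r*K*exp(-rT)*N(-d2) - q*S*exp(-qT)*N(-d1)
N(-d1) = 0.4176174389; N(-d2) = 0.6792552529; sqrt(T) = 1.2247448714
Term 1 = -49.3400 * 1.0000000000 * 0.3904056474 * 0.5500 / (2 * 1.2247448714) = -4.3251612237
Term 2 = 0.0400 * 57.1400 * 0.9417645336 * 0.6792552529 = 1.4620949063
Term 3 = 0 (no dividend yield, q = 0)
Theta = -4.3251612237 + (1.4620949063) + (0.0000000000) = -2.863066

Answer: Theta = -2.863066


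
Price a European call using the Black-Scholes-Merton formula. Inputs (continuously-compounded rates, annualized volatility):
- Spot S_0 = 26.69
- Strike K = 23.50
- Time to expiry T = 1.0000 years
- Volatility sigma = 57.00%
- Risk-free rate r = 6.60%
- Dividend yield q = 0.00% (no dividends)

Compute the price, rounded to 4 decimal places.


Answer: Price = 8.1089

Derivation:
d1 = (ln(S/K) + (r - q + 0.5*sigma^2) * T) / (sigma * sqrt(T)) = 0.62410271
d2 = d1 - sigma * sqrt(T) = 0.05410271
exp(-rT) = 0.93613086; exp(-qT) = 1.00000000
C = S_0 * exp(-qT) * N(d1) - K * exp(-rT) * N(d2)
N(d1) = 0.73371993; N(d2) = 0.52157333
C = 26.6900 * 1.00000000 * 0.73371993 - 23.5000 * 0.93613086 * 0.52157333 = 8.1089


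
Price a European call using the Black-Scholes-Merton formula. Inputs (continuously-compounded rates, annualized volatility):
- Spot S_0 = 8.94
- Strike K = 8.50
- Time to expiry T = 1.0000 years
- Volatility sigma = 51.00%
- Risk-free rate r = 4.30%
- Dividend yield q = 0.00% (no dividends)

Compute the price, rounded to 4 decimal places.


Answer: Price = 2.1462

Derivation:
d1 = (ln(S/K) + (r - q + 0.5*sigma^2) * T) / (sigma * sqrt(T)) = 0.43827338
d2 = d1 - sigma * sqrt(T) = -0.07172662
exp(-rT) = 0.95791139; exp(-qT) = 1.00000000
C = S_0 * exp(-qT) * N(d1) - K * exp(-rT) * N(d2)
N(d1) = 0.66940594; N(d2) = 0.47140974
C = 8.9400 * 1.00000000 * 0.66940594 - 8.5000 * 0.95791139 * 0.47140974 = 2.1462


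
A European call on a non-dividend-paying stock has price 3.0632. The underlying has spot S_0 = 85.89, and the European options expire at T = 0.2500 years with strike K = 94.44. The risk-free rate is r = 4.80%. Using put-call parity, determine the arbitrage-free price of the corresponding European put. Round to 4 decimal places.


Answer: Put price = 10.4867

Derivation:
Put-call parity: C - P = S_0 * exp(-qT) - K * exp(-rT).
S_0 * exp(-qT) = 85.8900 * 1.00000000 = 85.89000000
K * exp(-rT) = 94.4400 * 0.98807171 = 93.31349256
P = C - S*exp(-qT) + K*exp(-rT)
P = 3.0632 - 85.89000000 + 93.31349256 = 10.4867


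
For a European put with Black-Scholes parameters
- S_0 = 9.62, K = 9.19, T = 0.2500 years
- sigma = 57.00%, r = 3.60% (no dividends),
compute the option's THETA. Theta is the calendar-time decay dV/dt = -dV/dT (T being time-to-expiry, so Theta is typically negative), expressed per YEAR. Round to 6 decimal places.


Answer: Theta = -1.911055

Derivation:
d1 = 0.3345292221; d2 = 0.0495292221
phi(d1) = 0.3772325518; exp(-qT) = 1.0000000000; exp(-rT) = 0.9910403788
Theta = -S*exp(-qT)*phi(d1)*sigma/(2*sqrt(T)) + r*K*exp(-rT)*N(-d2) - q*S*exp(-qT)*N(-d1)
N(-d1) = 0.3689901219; N(-d2) = 0.4802487749; sqrt(T) = 0.5000000000
Term 1 = -9.6200 * 1.0000000000 * 0.3772325518 * 0.5700 / (2 * 0.5000000000) = -2.0685169745
Term 2 = 0.0360 * 9.1900 * 0.9910403788 * 0.4802487749 = 0.1574619508
Term 3 = 0 (no dividend yield, q = 0)
Theta = -2.0685169745 + (0.1574619508) + (0.0000000000) = -1.911055


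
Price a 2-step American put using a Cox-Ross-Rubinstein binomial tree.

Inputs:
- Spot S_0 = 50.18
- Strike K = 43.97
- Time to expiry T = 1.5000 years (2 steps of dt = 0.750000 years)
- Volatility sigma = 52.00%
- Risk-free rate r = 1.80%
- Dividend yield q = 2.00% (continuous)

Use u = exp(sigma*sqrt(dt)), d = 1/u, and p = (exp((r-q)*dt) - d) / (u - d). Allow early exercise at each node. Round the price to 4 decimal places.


dt = T/N = 0.750000
u = exp(sigma*sqrt(dt)) = 1.568835; d = 1/u = 0.637416
p = (exp((r-q)*dt) - d) / (u - d) = 0.387672
Discount per step: exp(-r*dt) = 0.986591
Stock lattice S(k, i) with i counting down-moves:
  k=0: S(0,0) = 50.1800
  k=1: S(1,0) = 78.7241; S(1,1) = 31.9855
  k=2: S(2,0) = 123.5052; S(2,1) = 50.1800; S(2,2) = 20.3881
Terminal payoffs V(N, i) = max(K - S_T, 0):
  V(2,0) = 0.000000; V(2,1) = 0.000000; V(2,2) = 23.581926
Backward induction: V(k, i) = exp(-r*dt) * [p * V(k+1, i) + (1-p) * V(k+1, i+1)]; then take max(V_cont, immediate exercise) for American.
  V(1,0) = exp(-r*dt) * [p*0.000000 + (1-p)*0.000000] = 0.000000; exercise = 0.000000; V(1,0) = max -> 0.000000
  V(1,1) = exp(-r*dt) * [p*0.000000 + (1-p)*23.581926] = 14.246238; exercise = 11.984479; V(1,1) = max -> 14.246238
  V(0,0) = exp(-r*dt) * [p*0.000000 + (1-p)*14.246238] = 8.606392; exercise = 0.000000; V(0,0) = max -> 8.606392

Answer: Price = V(0,0) = 8.6064


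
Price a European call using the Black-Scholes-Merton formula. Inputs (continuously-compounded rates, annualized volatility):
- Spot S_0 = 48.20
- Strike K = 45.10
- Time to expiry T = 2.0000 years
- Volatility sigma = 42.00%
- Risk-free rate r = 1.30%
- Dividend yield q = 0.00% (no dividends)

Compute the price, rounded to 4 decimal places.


Answer: Price = 13.0136

Derivation:
d1 = (ln(S/K) + (r - q + 0.5*sigma^2) * T) / (sigma * sqrt(T)) = 0.45267760
d2 = d1 - sigma * sqrt(T) = -0.14129210
exp(-rT) = 0.97433509; exp(-qT) = 1.00000000
C = S_0 * exp(-qT) * N(d1) - K * exp(-rT) * N(d2)
N(d1) = 0.67460954; N(d2) = 0.44381960
C = 48.2000 * 1.00000000 * 0.67460954 - 45.1000 * 0.97433509 * 0.44381960 = 13.0136


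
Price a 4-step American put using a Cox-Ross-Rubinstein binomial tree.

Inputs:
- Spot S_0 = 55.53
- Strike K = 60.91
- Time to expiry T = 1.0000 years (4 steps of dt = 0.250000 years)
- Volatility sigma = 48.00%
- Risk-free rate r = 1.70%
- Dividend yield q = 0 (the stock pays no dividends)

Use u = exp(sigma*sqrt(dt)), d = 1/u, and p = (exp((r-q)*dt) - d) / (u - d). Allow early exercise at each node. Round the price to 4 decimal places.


Answer: Price = V(0,0) = 13.5983

Derivation:
dt = T/N = 0.250000
u = exp(sigma*sqrt(dt)) = 1.271249; d = 1/u = 0.786628
p = (exp((r-q)*dt) - d) / (u - d) = 0.449075
Discount per step: exp(-r*dt) = 0.995759
Stock lattice S(k, i) with i counting down-moves:
  k=0: S(0,0) = 55.5300
  k=1: S(1,0) = 70.5925; S(1,1) = 43.6814
  k=2: S(2,0) = 89.7406; S(2,1) = 55.5300; S(2,2) = 34.3610
  k=3: S(3,0) = 114.0827; S(3,1) = 70.5925; S(3,2) = 43.6814; S(3,3) = 27.0294
  k=4: S(4,0) = 145.0275; S(4,1) = 89.7406; S(4,2) = 55.5300; S(4,3) = 34.3610; S(4,4) = 21.2620
Terminal payoffs V(N, i) = max(K - S_T, 0):
  V(4,0) = 0.000000; V(4,1) = 0.000000; V(4,2) = 5.380000; V(4,3) = 26.548958; V(4,4) = 39.647958
Backward induction: V(k, i) = exp(-r*dt) * [p * V(k+1, i) + (1-p) * V(k+1, i+1)]; then take max(V_cont, immediate exercise) for American.
  V(3,0) = exp(-r*dt) * [p*0.000000 + (1-p)*0.000000] = 0.000000; exercise = 0.000000; V(3,0) = max -> 0.000000
  V(3,1) = exp(-r*dt) * [p*0.000000 + (1-p)*5.380000] = 2.951408; exercise = 0.000000; V(3,1) = max -> 2.951408
  V(3,2) = exp(-r*dt) * [p*5.380000 + (1-p)*26.548958] = 16.970237; exercise = 17.228555; V(3,2) = max -> 17.228555
  V(3,3) = exp(-r*dt) * [p*26.548958 + (1-p)*39.647958] = 33.622329; exercise = 33.880647; V(3,3) = max -> 33.880647
  V(2,0) = exp(-r*dt) * [p*0.000000 + (1-p)*2.951408] = 1.619109; exercise = 0.000000; V(2,0) = max -> 1.619109
  V(2,1) = exp(-r*dt) * [p*2.951408 + (1-p)*17.228555] = 10.771174; exercise = 5.380000; V(2,1) = max -> 10.771174
  V(2,2) = exp(-r*dt) * [p*17.228555 + (1-p)*33.880647] = 26.290640; exercise = 26.548958; V(2,2) = max -> 26.548958
  V(1,0) = exp(-r*dt) * [p*1.619109 + (1-p)*10.771174] = 6.632963; exercise = 0.000000; V(1,0) = max -> 6.632963
  V(1,1) = exp(-r*dt) * [p*10.771174 + (1-p)*26.548958] = 19.381009; exercise = 17.228555; V(1,1) = max -> 19.381009
  V(0,0) = exp(-r*dt) * [p*6.632963 + (1-p)*19.381009] = 13.598268; exercise = 5.380000; V(0,0) = max -> 13.598268


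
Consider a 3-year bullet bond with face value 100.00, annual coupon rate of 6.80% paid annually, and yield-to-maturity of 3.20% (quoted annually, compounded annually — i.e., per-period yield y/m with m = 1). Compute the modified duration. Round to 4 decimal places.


Coupon per period c = face * coupon_rate / m = 6.800000
Periods per year m = 1; per-period yield y/m = 0.032000
Number of cashflows N = 3
Cashflows (t years, CF_t, discount factor 1/(1+y/m)^(m*t), PV):
  t = 1.0000: CF_t = 6.800000, DF = 0.968992, PV = 6.589147
  t = 2.0000: CF_t = 6.800000, DF = 0.938946, PV = 6.384833
  t = 3.0000: CF_t = 106.800000, DF = 0.909831, PV = 97.169991
Price P = sum_t PV_t = 110.143971
First compute Macaulay numerator sum_t t * PV_t:
  t * PV_t at t = 1.0000: 6.589147
  t * PV_t at t = 2.0000: 12.769665
  t * PV_t at t = 3.0000: 291.509972
Macaulay duration D = 310.868784 / 110.143971 = 2.822386
Modified duration = D / (1 + y/m) = 2.822386 / (1 + 0.032000) = 2.734870

Answer: Modified duration = 2.7349


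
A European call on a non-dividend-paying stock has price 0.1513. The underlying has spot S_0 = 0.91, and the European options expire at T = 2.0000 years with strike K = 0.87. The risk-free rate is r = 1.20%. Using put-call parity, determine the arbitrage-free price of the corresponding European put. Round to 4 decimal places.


Answer: Put price = 0.0907

Derivation:
Put-call parity: C - P = S_0 * exp(-qT) - K * exp(-rT).
S_0 * exp(-qT) = 0.9100 * 1.00000000 = 0.91000000
K * exp(-rT) = 0.8700 * 0.97628571 = 0.84936857
P = C - S*exp(-qT) + K*exp(-rT)
P = 0.1513 - 0.91000000 + 0.84936857 = 0.0907


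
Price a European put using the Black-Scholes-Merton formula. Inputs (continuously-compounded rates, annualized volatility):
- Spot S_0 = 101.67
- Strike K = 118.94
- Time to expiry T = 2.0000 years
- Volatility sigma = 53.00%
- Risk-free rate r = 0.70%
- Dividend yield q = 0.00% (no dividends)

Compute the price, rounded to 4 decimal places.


Answer: Price = 40.3457

Derivation:
d1 = (ln(S/K) + (r - q + 0.5*sigma^2) * T) / (sigma * sqrt(T)) = 0.18413209
d2 = d1 - sigma * sqrt(T) = -0.56540110
exp(-rT) = 0.98609754; exp(-qT) = 1.00000000
P = K * exp(-rT) * N(-d2) - S_0 * exp(-qT) * N(-d1)
N(-d1) = 0.42695492; N(-d2) = 0.71409951
P = 118.9400 * 0.98609754 * 0.71409951 - 101.6700 * 1.00000000 * 0.42695492 = 40.3457


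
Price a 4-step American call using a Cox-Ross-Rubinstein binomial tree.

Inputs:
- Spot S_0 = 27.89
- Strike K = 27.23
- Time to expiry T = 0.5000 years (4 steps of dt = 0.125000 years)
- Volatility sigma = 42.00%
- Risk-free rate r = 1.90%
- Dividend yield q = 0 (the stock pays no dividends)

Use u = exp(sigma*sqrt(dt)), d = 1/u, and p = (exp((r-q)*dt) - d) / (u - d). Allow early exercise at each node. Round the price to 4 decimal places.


Answer: Price = V(0,0) = 3.6337

Derivation:
dt = T/N = 0.125000
u = exp(sigma*sqrt(dt)) = 1.160084; d = 1/u = 0.862007
p = (exp((r-q)*dt) - d) / (u - d) = 0.470922
Discount per step: exp(-r*dt) = 0.997628
Stock lattice S(k, i) with i counting down-moves:
  k=0: S(0,0) = 27.8900
  k=1: S(1,0) = 32.3547; S(1,1) = 24.0414
  k=2: S(2,0) = 37.5342; S(2,1) = 27.8900; S(2,2) = 20.7238
  k=3: S(3,0) = 43.5428; S(3,1) = 32.3547; S(3,2) = 24.0414; S(3,3) = 17.8641
  k=4: S(4,0) = 50.5134; S(4,1) = 37.5342; S(4,2) = 27.8900; S(4,3) = 20.7238; S(4,4) = 15.3989
Terminal payoffs V(N, i) = max(S_T - K, 0):
  V(4,0) = 23.283362; V(4,1) = 10.304220; V(4,2) = 0.660000; V(4,3) = 0.000000; V(4,4) = 0.000000
Backward induction: V(k, i) = exp(-r*dt) * [p * V(k+1, i) + (1-p) * V(k+1, i+1)]; then take max(V_cont, immediate exercise) for American.
  V(3,0) = exp(-r*dt) * [p*23.283362 + (1-p)*10.304220] = 16.377443; exercise = 16.312848; V(3,0) = max -> 16.377443
  V(3,1) = exp(-r*dt) * [p*10.304220 + (1-p)*0.660000] = 5.189338; exercise = 5.124743; V(3,1) = max -> 5.189338
  V(3,2) = exp(-r*dt) * [p*0.660000 + (1-p)*0.000000] = 0.310071; exercise = 0.000000; V(3,2) = max -> 0.310071
  V(3,3) = exp(-r*dt) * [p*0.000000 + (1-p)*0.000000] = 0.000000; exercise = 0.000000; V(3,3) = max -> 0.000000
  V(2,0) = exp(-r*dt) * [p*16.377443 + (1-p)*5.189338] = 10.433256; exercise = 10.304220; V(2,0) = max -> 10.433256
  V(2,1) = exp(-r*dt) * [p*5.189338 + (1-p)*0.310071] = 2.601640; exercise = 0.660000; V(2,1) = max -> 2.601640
  V(2,2) = exp(-r*dt) * [p*0.310071 + (1-p)*0.000000] = 0.145673; exercise = 0.000000; V(2,2) = max -> 0.145673
  V(1,0) = exp(-r*dt) * [p*10.433256 + (1-p)*2.601640] = 6.274801; exercise = 5.124743; V(1,0) = max -> 6.274801
  V(1,1) = exp(-r*dt) * [p*2.601640 + (1-p)*0.145673] = 1.299153; exercise = 0.000000; V(1,1) = max -> 1.299153
  V(0,0) = exp(-r*dt) * [p*6.274801 + (1-p)*1.299153] = 3.633656; exercise = 0.660000; V(0,0) = max -> 3.633656


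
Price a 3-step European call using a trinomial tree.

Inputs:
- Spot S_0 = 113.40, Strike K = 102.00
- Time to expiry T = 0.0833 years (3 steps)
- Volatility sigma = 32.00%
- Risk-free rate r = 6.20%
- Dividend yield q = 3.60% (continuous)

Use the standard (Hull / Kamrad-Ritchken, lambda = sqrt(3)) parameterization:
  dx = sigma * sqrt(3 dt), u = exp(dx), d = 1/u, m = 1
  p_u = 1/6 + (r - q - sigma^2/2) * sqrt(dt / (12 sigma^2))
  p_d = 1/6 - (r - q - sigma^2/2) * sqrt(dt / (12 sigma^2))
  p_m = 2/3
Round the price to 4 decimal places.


dt = T/N = 0.027767; dx = sigma*sqrt(3*dt) = 0.092358
u = exp(dx) = 1.096757; d = 1/u = 0.911779
p_u = 0.162879, p_m = 0.666667, p_d = 0.170455
Discount per step: exp(-r*dt) = 0.998280
Stock lattice S(k, j) with j the centered position index:
  k=0: S(0,+0) = 113.4000
  k=1: S(1,-1) = 103.3957; S(1,+0) = 113.4000; S(1,+1) = 124.3722
  k=2: S(2,-2) = 94.2741; S(2,-1) = 103.3957; S(2,+0) = 113.4000; S(2,+1) = 124.3722; S(2,+2) = 136.4061
  k=3: S(3,-3) = 85.9571; S(3,-2) = 94.2741; S(3,-1) = 103.3957; S(3,+0) = 113.4000; S(3,+1) = 124.3722; S(3,+2) = 136.4061; S(3,+3) = 149.6043
Terminal payoffs V(N, j) = max(S_T - K, 0):
  V(3,-3) = 0.000000; V(3,-2) = 0.000000; V(3,-1) = 1.395747; V(3,+0) = 11.400000; V(3,+1) = 22.372234; V(3,+2) = 34.406108; V(3,+3) = 47.604342
Backward induction: V(k, j) = exp(-r*dt) * [p_u * V(k+1, j+1) + p_m * V(k+1, j) + p_d * V(k+1, j-1)]
  V(2,-2) = exp(-r*dt) * [p_u*1.395747 + p_m*0.000000 + p_d*0.000000] = 0.226946
  V(2,-1) = exp(-r*dt) * [p_u*11.400000 + p_m*1.395747 + p_d*0.000000] = 2.782519
  V(2,+0) = exp(-r*dt) * [p_u*22.372234 + p_m*11.400000 + p_d*1.395747] = 11.462120
  V(2,+1) = exp(-r*dt) * [p_u*34.406108 + p_m*22.372234 + p_d*11.400000] = 22.423389
  V(2,+2) = exp(-r*dt) * [p_u*47.604342 + p_m*34.406108 + p_d*22.372234] = 34.445236
  V(1,-1) = exp(-r*dt) * [p_u*11.462120 + p_m*2.782519 + p_d*0.226946] = 3.754162
  V(1,+0) = exp(-r*dt) * [p_u*22.423389 + p_m*11.462120 + p_d*2.782519] = 11.747754
  V(1,+1) = exp(-r*dt) * [p_u*34.445236 + p_m*22.423389 + p_d*11.462120] = 22.474366
  V(0,+0) = exp(-r*dt) * [p_u*22.474366 + p_m*11.747754 + p_d*3.754162] = 12.111475

Answer: Price = V(0,0) = 12.1115


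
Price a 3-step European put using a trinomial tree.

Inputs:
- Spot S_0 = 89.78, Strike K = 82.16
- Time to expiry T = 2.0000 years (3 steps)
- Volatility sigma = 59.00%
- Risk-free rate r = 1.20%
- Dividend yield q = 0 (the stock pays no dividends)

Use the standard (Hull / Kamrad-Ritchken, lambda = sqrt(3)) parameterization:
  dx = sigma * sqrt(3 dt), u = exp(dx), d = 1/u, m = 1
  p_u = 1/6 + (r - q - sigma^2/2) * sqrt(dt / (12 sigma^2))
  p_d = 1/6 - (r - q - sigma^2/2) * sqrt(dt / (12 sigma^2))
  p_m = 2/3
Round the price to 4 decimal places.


Answer: Price = V(0,0) = 21.4242

Derivation:
dt = T/N = 0.666667; dx = sigma*sqrt(3*dt) = 0.834386
u = exp(dx) = 2.303399; d = 1/u = 0.434141
p_u = 0.101928, p_m = 0.666667, p_d = 0.231405
Discount per step: exp(-r*dt) = 0.992032
Stock lattice S(k, j) with j the centered position index:
  k=0: S(0,+0) = 89.7800
  k=1: S(1,-1) = 38.9772; S(1,+0) = 89.7800; S(1,+1) = 206.7992
  k=2: S(2,-2) = 16.9216; S(2,-1) = 38.9772; S(2,+0) = 89.7800; S(2,+1) = 206.7992; S(2,+2) = 476.3411
  k=3: S(3,-3) = 7.3464; S(3,-2) = 16.9216; S(3,-1) = 38.9772; S(3,+0) = 89.7800; S(3,+1) = 206.7992; S(3,+2) = 476.3411; S(3,+3) = 1097.2038
Terminal payoffs V(N, j) = max(K - S_T, 0):
  V(3,-3) = 74.813645; V(3,-2) = 65.238412; V(3,-1) = 43.182824; V(3,+0) = 0.000000; V(3,+1) = 0.000000; V(3,+2) = 0.000000; V(3,+3) = 0.000000
Backward induction: V(k, j) = exp(-r*dt) * [p_u * V(k+1, j+1) + p_m * V(k+1, j) + p_d * V(k+1, j-1)]
  V(2,-2) = exp(-r*dt) * [p_u*43.182824 + p_m*65.238412 + p_d*74.813645] = 64.686508
  V(2,-1) = exp(-r*dt) * [p_u*0.000000 + p_m*43.182824 + p_d*65.238412] = 43.535357
  V(2,+0) = exp(-r*dt) * [p_u*0.000000 + p_m*0.000000 + p_d*43.182824] = 9.913094
  V(2,+1) = exp(-r*dt) * [p_u*0.000000 + p_m*0.000000 + p_d*0.000000] = 0.000000
  V(2,+2) = exp(-r*dt) * [p_u*0.000000 + p_m*0.000000 + p_d*0.000000] = 0.000000
  V(1,-1) = exp(-r*dt) * [p_u*9.913094 + p_m*43.535357 + p_d*64.686508] = 44.644186
  V(1,+0) = exp(-r*dt) * [p_u*0.000000 + p_m*9.913094 + p_d*43.535357] = 16.550092
  V(1,+1) = exp(-r*dt) * [p_u*0.000000 + p_m*0.000000 + p_d*9.913094] = 2.275660
  V(0,+0) = exp(-r*dt) * [p_u*2.275660 + p_m*16.550092 + p_d*44.644186] = 21.424152
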